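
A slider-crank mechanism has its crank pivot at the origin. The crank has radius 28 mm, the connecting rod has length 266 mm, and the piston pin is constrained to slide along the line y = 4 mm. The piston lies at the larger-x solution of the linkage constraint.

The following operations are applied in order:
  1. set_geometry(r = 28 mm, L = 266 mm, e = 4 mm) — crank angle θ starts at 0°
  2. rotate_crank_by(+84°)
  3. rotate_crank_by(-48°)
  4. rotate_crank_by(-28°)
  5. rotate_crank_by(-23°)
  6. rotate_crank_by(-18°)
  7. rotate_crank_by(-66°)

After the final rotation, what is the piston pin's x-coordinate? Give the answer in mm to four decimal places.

259.7296

set_geometry: r = 28 mm, L = 266 mm, e = 4 mm; θ ← 0°
rotate_crank_by(+84°): θ ← 0° +84° = 84°
rotate_crank_by(-48°): θ ← 84° -48° = 36°
rotate_crank_by(-28°): θ ← 36° -28° = 8°
rotate_crank_by(-23°): θ ← 8° -23° = -15°
rotate_crank_by(-18°): θ ← -15° -18° = -33°
rotate_crank_by(-66°): θ ← -33° -66° = -99°
crank pin P = (r cos θ, r sin θ) = (-4.380165, -27.655274)
h = r sin θ − e = -27.655274 − 4 = -31.655274
x = r cos θ + √(L² − h²) = -4.380165 + √(70756.0 − 1002.0563) = -4.380165 + 264.109719 = 259.729554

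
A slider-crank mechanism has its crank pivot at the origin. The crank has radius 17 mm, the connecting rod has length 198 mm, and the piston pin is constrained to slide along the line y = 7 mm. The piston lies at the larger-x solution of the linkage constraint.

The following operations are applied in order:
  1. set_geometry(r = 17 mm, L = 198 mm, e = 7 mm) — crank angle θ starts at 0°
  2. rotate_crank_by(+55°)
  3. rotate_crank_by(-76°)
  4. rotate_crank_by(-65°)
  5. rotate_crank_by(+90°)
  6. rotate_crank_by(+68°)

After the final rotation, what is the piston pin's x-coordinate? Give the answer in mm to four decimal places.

set_geometry: r = 17 mm, L = 198 mm, e = 7 mm; θ ← 0°
rotate_crank_by(+55°): θ ← 0° +55° = 55°
rotate_crank_by(-76°): θ ← 55° -76° = -21°
rotate_crank_by(-65°): θ ← -21° -65° = -86°
rotate_crank_by(+90°): θ ← -86° +90° = 4°
rotate_crank_by(+68°): θ ← 4° +68° = 72°
crank pin P = (r cos θ, r sin θ) = (5.253289, 16.167961)
h = r sin θ − e = 16.167961 − 7 = 9.167961
x = r cos θ + √(L² − h²) = 5.253289 + √(39204.0 − 84.0515) = 5.253289 + 197.787635 = 203.040924

203.0409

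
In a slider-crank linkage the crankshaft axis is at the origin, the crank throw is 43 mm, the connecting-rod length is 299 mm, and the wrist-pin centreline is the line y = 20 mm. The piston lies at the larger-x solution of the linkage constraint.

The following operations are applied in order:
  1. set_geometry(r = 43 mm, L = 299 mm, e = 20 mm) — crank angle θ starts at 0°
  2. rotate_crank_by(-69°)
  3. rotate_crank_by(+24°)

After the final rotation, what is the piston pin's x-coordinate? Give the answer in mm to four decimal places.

set_geometry: r = 43 mm, L = 299 mm, e = 20 mm; θ ← 0°
rotate_crank_by(-69°): θ ← 0° -69° = -69°
rotate_crank_by(+24°): θ ← -69° +24° = -45°
crank pin P = (r cos θ, r sin θ) = (30.405592, -30.405592)
h = r sin θ − e = -30.405592 − 20 = -50.405592
x = r cos θ + √(L² − h²) = 30.405592 + √(89401.0 − 2540.7237) = 30.405592 + 294.720675 = 325.126267

325.1263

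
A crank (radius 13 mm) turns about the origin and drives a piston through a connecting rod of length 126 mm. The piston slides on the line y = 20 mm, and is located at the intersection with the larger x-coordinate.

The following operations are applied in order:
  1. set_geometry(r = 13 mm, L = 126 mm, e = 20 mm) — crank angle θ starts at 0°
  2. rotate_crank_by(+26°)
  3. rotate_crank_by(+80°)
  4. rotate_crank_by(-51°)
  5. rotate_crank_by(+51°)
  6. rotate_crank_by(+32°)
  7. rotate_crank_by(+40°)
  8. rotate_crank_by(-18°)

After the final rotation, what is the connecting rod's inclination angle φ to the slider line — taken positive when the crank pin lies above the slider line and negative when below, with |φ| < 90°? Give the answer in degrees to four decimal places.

-7.0908

set_geometry: r = 13 mm, L = 126 mm, e = 20 mm; θ ← 0°
rotate_crank_by(+26°): θ ← 0° +26° = 26°
rotate_crank_by(+80°): θ ← 26° +80° = 106°
rotate_crank_by(-51°): θ ← 106° -51° = 55°
rotate_crank_by(+51°): θ ← 55° +51° = 106°
rotate_crank_by(+32°): θ ← 106° +32° = 138°
rotate_crank_by(+40°): θ ← 138° +40° = 178°
rotate_crank_by(-18°): θ ← 178° -18° = 160°
crank pin P = (r cos θ, r sin θ) = (-12.216004, 4.446262)
h = r sin θ − e = 4.446262 − 20 = -15.553738
sin φ = h / L = -15.553738 / 126 = -0.12344237
φ = arcsin(-0.12344237) = -7.090813°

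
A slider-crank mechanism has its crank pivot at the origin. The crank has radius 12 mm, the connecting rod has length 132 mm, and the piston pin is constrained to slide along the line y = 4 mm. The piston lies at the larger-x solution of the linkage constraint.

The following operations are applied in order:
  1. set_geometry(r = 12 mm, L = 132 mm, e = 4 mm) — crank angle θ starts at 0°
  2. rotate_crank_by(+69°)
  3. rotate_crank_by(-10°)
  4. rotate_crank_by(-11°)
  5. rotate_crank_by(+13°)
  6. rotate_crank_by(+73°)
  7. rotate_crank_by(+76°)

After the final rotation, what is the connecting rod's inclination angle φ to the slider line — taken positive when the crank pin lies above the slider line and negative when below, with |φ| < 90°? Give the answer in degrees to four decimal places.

-4.3448

set_geometry: r = 12 mm, L = 132 mm, e = 4 mm; θ ← 0°
rotate_crank_by(+69°): θ ← 0° +69° = 69°
rotate_crank_by(-10°): θ ← 69° -10° = 59°
rotate_crank_by(-11°): θ ← 59° -11° = 48°
rotate_crank_by(+13°): θ ← 48° +13° = 61°
rotate_crank_by(+73°): θ ← 61° +73° = 134°
rotate_crank_by(+76°): θ ← 134° +76° = 210°
crank pin P = (r cos θ, r sin θ) = (-10.392305, -6.000000)
h = r sin θ − e = -6.000000 − 4 = -10.000000
sin φ = h / L = -10.000000 / 132 = -0.07575758
φ = arcsin(-0.07575758) = -4.344752°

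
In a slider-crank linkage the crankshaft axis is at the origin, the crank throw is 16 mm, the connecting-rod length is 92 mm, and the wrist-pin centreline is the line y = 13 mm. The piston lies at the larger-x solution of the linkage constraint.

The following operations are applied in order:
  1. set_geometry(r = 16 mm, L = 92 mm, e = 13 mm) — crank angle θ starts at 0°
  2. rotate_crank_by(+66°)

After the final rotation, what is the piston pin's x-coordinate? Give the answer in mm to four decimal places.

98.4936

set_geometry: r = 16 mm, L = 92 mm, e = 13 mm; θ ← 0°
rotate_crank_by(+66°): θ ← 0° +66° = 66°
crank pin P = (r cos θ, r sin θ) = (6.507786, 14.616727)
h = r sin θ − e = 14.616727 − 13 = 1.616727
x = r cos θ + √(L² − h²) = 6.507786 + √(8464.0 − 2.6138) = 6.507786 + 91.985793 = 98.493580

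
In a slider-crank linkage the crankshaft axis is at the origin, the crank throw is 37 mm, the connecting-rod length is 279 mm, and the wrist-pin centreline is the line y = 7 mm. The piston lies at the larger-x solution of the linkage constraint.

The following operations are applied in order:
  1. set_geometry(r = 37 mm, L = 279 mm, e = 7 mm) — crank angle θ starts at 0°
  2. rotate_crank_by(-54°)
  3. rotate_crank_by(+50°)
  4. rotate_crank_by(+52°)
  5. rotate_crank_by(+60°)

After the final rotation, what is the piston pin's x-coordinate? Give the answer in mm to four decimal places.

set_geometry: r = 37 mm, L = 279 mm, e = 7 mm; θ ← 0°
rotate_crank_by(-54°): θ ← 0° -54° = -54°
rotate_crank_by(+50°): θ ← -54° +50° = -4°
rotate_crank_by(+52°): θ ← -4° +52° = 48°
rotate_crank_by(+60°): θ ← 48° +60° = 108°
crank pin P = (r cos θ, r sin θ) = (-11.433629, 35.189091)
h = r sin θ − e = 35.189091 − 7 = 28.189091
x = r cos θ + √(L² − h²) = -11.433629 + √(77841.0 − 794.6249) = -11.433629 + 277.572288 = 266.138659

266.1387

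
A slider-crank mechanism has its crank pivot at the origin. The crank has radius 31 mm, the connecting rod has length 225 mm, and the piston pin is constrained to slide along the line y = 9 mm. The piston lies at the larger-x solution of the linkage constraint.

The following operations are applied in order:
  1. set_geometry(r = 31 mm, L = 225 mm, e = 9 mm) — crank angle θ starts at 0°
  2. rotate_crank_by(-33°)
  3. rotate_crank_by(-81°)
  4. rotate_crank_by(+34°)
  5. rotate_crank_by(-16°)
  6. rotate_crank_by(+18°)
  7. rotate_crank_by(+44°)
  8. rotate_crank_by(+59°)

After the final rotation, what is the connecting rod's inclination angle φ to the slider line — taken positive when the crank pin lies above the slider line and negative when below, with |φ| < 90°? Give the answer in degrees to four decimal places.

set_geometry: r = 31 mm, L = 225 mm, e = 9 mm; θ ← 0°
rotate_crank_by(-33°): θ ← 0° -33° = -33°
rotate_crank_by(-81°): θ ← -33° -81° = -114°
rotate_crank_by(+34°): θ ← -114° +34° = -80°
rotate_crank_by(-16°): θ ← -80° -16° = -96°
rotate_crank_by(+18°): θ ← -96° +18° = -78°
rotate_crank_by(+44°): θ ← -78° +44° = -34°
rotate_crank_by(+59°): θ ← -34° +59° = 25°
crank pin P = (r cos θ, r sin θ) = (28.095541, 13.101166)
h = r sin θ − e = 13.101166 − 9 = 4.101166
sin φ = h / L = 4.101166 / 225 = 0.01822740
φ = arcsin(0.01822740) = 1.044411°

1.0444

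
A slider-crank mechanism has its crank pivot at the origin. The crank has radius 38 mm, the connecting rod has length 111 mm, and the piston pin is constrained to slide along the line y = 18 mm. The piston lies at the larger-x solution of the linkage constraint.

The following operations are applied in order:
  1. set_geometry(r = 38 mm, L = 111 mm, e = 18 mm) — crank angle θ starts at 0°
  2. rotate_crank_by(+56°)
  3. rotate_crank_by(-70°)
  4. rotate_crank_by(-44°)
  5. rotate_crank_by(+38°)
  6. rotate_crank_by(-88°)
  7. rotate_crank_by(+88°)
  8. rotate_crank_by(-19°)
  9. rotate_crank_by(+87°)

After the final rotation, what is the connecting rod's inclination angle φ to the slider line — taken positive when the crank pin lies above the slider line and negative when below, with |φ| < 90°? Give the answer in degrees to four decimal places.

set_geometry: r = 38 mm, L = 111 mm, e = 18 mm; θ ← 0°
rotate_crank_by(+56°): θ ← 0° +56° = 56°
rotate_crank_by(-70°): θ ← 56° -70° = -14°
rotate_crank_by(-44°): θ ← -14° -44° = -58°
rotate_crank_by(+38°): θ ← -58° +38° = -20°
rotate_crank_by(-88°): θ ← -20° -88° = -108°
rotate_crank_by(+88°): θ ← -108° +88° = -20°
rotate_crank_by(-19°): θ ← -20° -19° = -39°
rotate_crank_by(+87°): θ ← -39° +87° = 48°
crank pin P = (r cos θ, r sin θ) = (25.426963, 28.239503)
h = r sin θ − e = 28.239503 − 18 = 10.239503
sin φ = h / L = 10.239503 / 111 = 0.09224778
φ = arcsin(0.09224778) = 5.292933°

5.2929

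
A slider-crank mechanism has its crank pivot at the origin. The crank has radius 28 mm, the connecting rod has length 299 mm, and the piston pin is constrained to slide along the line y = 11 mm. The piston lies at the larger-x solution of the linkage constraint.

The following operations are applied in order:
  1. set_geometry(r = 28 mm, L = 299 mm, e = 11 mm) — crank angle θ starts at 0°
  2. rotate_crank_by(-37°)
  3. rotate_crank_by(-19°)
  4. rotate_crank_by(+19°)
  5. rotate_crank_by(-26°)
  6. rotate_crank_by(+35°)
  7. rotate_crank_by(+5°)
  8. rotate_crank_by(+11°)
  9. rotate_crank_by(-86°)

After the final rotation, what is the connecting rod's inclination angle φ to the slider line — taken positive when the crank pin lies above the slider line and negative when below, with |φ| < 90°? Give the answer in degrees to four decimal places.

-7.4421

set_geometry: r = 28 mm, L = 299 mm, e = 11 mm; θ ← 0°
rotate_crank_by(-37°): θ ← 0° -37° = -37°
rotate_crank_by(-19°): θ ← -37° -19° = -56°
rotate_crank_by(+19°): θ ← -56° +19° = -37°
rotate_crank_by(-26°): θ ← -37° -26° = -63°
rotate_crank_by(+35°): θ ← -63° +35° = -28°
rotate_crank_by(+5°): θ ← -28° +5° = -23°
rotate_crank_by(+11°): θ ← -23° +11° = -12°
rotate_crank_by(-86°): θ ← -12° -86° = -98°
crank pin P = (r cos θ, r sin θ) = (-3.896847, -27.727506)
h = r sin θ − e = -27.727506 − 11 = -38.727506
sin φ = h / L = -38.727506 / 299 = -0.12952343
φ = arcsin(-0.12952343) = -7.442054°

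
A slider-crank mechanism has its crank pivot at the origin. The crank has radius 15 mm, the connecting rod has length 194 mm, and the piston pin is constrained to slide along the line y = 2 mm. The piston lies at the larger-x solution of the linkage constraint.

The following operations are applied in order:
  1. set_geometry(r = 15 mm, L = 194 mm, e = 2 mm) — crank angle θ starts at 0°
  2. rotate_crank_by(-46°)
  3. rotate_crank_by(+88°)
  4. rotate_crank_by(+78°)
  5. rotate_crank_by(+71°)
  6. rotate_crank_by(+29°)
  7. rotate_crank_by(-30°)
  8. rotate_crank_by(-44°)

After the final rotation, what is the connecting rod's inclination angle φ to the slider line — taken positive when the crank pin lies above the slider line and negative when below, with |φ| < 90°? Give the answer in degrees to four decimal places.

1.8869

set_geometry: r = 15 mm, L = 194 mm, e = 2 mm; θ ← 0°
rotate_crank_by(-46°): θ ← 0° -46° = -46°
rotate_crank_by(+88°): θ ← -46° +88° = 42°
rotate_crank_by(+78°): θ ← 42° +78° = 120°
rotate_crank_by(+71°): θ ← 120° +71° = 191°
rotate_crank_by(+29°): θ ← 191° +29° = 220°
rotate_crank_by(-30°): θ ← 220° -30° = 190°
rotate_crank_by(-44°): θ ← 190° -44° = 146°
crank pin P = (r cos θ, r sin θ) = (-12.435564, 8.387894)
h = r sin θ − e = 8.387894 − 2 = 6.387894
sin φ = h / L = 6.387894 / 194 = 0.03292729
φ = arcsin(0.03292729) = 1.886936°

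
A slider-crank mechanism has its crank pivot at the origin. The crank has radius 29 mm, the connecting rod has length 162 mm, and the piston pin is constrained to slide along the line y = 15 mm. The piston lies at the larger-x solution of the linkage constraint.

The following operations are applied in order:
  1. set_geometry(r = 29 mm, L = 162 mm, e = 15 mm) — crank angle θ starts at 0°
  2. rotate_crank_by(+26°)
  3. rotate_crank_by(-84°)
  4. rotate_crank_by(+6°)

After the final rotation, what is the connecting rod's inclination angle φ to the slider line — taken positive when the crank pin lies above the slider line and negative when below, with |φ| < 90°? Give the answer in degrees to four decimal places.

set_geometry: r = 29 mm, L = 162 mm, e = 15 mm; θ ← 0°
rotate_crank_by(+26°): θ ← 0° +26° = 26°
rotate_crank_by(-84°): θ ← 26° -84° = -58°
rotate_crank_by(+6°): θ ← -58° +6° = -52°
crank pin P = (r cos θ, r sin θ) = (17.854183, -22.852312)
h = r sin θ − e = -22.852312 − 15 = -37.852312
sin φ = h / L = -37.852312 / 162 = -0.23365625
φ = arcsin(-0.23365625) = -13.512426°

-13.5124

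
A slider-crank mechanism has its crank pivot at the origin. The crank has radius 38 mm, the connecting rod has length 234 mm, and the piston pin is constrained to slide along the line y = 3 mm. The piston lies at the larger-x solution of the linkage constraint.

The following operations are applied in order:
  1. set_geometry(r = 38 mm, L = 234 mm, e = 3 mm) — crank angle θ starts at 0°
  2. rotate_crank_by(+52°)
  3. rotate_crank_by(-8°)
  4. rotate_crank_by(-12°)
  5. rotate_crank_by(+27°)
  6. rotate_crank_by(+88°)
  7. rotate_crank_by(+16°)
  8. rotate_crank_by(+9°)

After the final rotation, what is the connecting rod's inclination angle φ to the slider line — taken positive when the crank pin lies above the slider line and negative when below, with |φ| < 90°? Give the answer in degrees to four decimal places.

set_geometry: r = 38 mm, L = 234 mm, e = 3 mm; θ ← 0°
rotate_crank_by(+52°): θ ← 0° +52° = 52°
rotate_crank_by(-8°): θ ← 52° -8° = 44°
rotate_crank_by(-12°): θ ← 44° -12° = 32°
rotate_crank_by(+27°): θ ← 32° +27° = 59°
rotate_crank_by(+88°): θ ← 59° +88° = 147°
rotate_crank_by(+16°): θ ← 147° +16° = 163°
rotate_crank_by(+9°): θ ← 163° +9° = 172°
crank pin P = (r cos θ, r sin θ) = (-37.630187, 5.288578)
h = r sin θ − e = 5.288578 − 3 = 2.288578
sin φ = h / L = 2.288578 / 234 = 0.00978025
φ = arcsin(0.00978025) = 0.560376°

0.5604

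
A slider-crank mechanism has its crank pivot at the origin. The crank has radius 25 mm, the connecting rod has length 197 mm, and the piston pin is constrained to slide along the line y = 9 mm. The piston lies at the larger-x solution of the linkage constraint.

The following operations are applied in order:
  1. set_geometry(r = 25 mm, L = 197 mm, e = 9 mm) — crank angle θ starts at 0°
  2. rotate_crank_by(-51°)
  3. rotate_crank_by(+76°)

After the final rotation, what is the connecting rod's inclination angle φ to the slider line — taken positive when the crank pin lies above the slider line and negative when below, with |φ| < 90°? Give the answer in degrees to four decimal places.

set_geometry: r = 25 mm, L = 197 mm, e = 9 mm; θ ← 0°
rotate_crank_by(-51°): θ ← 0° -51° = -51°
rotate_crank_by(+76°): θ ← -51° +76° = 25°
crank pin P = (r cos θ, r sin θ) = (22.657695, 10.565457)
h = r sin θ − e = 10.565457 − 9 = 1.565457
sin φ = h / L = 1.565457 / 197 = 0.00794648
φ = arcsin(0.00794648) = 0.455305°

0.4553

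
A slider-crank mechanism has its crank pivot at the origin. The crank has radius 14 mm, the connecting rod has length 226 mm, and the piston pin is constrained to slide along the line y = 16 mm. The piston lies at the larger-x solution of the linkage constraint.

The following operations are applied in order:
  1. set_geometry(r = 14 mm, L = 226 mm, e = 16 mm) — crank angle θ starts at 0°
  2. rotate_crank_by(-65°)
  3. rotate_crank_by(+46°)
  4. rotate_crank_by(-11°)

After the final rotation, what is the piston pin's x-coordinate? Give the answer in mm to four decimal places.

236.9510

set_geometry: r = 14 mm, L = 226 mm, e = 16 mm; θ ← 0°
rotate_crank_by(-65°): θ ← 0° -65° = -65°
rotate_crank_by(+46°): θ ← -65° +46° = -19°
rotate_crank_by(-11°): θ ← -19° -11° = -30°
crank pin P = (r cos θ, r sin θ) = (12.124356, -7.000000)
h = r sin θ − e = -7.000000 − 16 = -23.000000
x = r cos θ + √(L² − h²) = 12.124356 + √(51076.0 − 529.0000) = 12.124356 + 224.826600 = 236.950956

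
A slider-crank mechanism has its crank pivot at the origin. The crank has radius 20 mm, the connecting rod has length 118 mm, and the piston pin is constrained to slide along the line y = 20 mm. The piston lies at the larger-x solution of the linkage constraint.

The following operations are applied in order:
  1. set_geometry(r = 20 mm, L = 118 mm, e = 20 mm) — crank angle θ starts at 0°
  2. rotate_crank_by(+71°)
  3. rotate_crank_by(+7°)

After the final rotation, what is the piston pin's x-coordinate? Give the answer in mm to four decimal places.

set_geometry: r = 20 mm, L = 118 mm, e = 20 mm; θ ← 0°
rotate_crank_by(+71°): θ ← 0° +71° = 71°
rotate_crank_by(+7°): θ ← 71° +7° = 78°
crank pin P = (r cos θ, r sin θ) = (4.158234, 19.562952)
h = r sin θ − e = 19.562952 − 20 = -0.437048
x = r cos θ + √(L² − h²) = 4.158234 + √(13924.0 − 0.1910) = 4.158234 + 117.999191 = 122.157424

122.1574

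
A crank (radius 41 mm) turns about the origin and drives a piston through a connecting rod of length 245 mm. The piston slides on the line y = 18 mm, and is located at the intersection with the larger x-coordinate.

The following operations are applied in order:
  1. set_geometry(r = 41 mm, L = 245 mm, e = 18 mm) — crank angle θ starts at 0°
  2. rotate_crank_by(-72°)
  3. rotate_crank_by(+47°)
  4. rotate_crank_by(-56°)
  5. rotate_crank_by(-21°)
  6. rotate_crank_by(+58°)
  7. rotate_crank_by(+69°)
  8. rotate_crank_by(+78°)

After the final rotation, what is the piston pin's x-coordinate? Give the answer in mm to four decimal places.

234.7918

set_geometry: r = 41 mm, L = 245 mm, e = 18 mm; θ ← 0°
rotate_crank_by(-72°): θ ← 0° -72° = -72°
rotate_crank_by(+47°): θ ← -72° +47° = -25°
rotate_crank_by(-56°): θ ← -25° -56° = -81°
rotate_crank_by(-21°): θ ← -81° -21° = -102°
rotate_crank_by(+58°): θ ← -102° +58° = -44°
rotate_crank_by(+69°): θ ← -44° +69° = 25°
rotate_crank_by(+78°): θ ← 25° +78° = 103°
crank pin P = (r cos θ, r sin θ) = (-9.222993, 39.949173)
h = r sin θ − e = 39.949173 − 18 = 21.949173
x = r cos θ + √(L² − h²) = -9.222993 + √(60025.0 − 481.7662) = -9.222993 + 244.014823 = 234.791830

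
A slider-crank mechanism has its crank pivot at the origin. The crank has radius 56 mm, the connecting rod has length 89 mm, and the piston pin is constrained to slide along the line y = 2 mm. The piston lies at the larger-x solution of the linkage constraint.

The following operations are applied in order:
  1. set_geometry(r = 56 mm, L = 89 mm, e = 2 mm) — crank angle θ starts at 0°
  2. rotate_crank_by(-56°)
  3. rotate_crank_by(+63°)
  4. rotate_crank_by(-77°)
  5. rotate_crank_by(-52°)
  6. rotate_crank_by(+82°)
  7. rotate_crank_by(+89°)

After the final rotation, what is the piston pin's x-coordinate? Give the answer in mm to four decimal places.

set_geometry: r = 56 mm, L = 89 mm, e = 2 mm; θ ← 0°
rotate_crank_by(-56°): θ ← 0° -56° = -56°
rotate_crank_by(+63°): θ ← -56° +63° = 7°
rotate_crank_by(-77°): θ ← 7° -77° = -70°
rotate_crank_by(-52°): θ ← -70° -52° = -122°
rotate_crank_by(+82°): θ ← -122° +82° = -40°
rotate_crank_by(+89°): θ ← -40° +89° = 49°
crank pin P = (r cos θ, r sin θ) = (36.739306, 42.263736)
h = r sin θ − e = 42.263736 − 2 = 40.263736
x = r cos θ + √(L² − h²) = 36.739306 + √(7921.0 − 1621.1685) = 36.739306 + 79.371478 = 116.110784

116.1108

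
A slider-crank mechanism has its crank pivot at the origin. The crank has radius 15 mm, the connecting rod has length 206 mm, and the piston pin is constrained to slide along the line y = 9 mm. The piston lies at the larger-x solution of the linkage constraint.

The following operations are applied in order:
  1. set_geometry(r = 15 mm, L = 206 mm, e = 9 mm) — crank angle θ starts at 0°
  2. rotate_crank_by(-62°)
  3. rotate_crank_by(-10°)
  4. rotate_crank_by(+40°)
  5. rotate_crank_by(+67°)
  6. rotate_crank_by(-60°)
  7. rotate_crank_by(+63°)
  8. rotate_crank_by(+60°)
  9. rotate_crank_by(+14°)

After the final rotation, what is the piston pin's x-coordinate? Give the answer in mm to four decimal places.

200.3224

set_geometry: r = 15 mm, L = 206 mm, e = 9 mm; θ ← 0°
rotate_crank_by(-62°): θ ← 0° -62° = -62°
rotate_crank_by(-10°): θ ← -62° -10° = -72°
rotate_crank_by(+40°): θ ← -72° +40° = -32°
rotate_crank_by(+67°): θ ← -32° +67° = 35°
rotate_crank_by(-60°): θ ← 35° -60° = -25°
rotate_crank_by(+63°): θ ← -25° +63° = 38°
rotate_crank_by(+60°): θ ← 38° +60° = 98°
rotate_crank_by(+14°): θ ← 98° +14° = 112°
crank pin P = (r cos θ, r sin θ) = (-5.619099, 13.907758)
h = r sin θ − e = 13.907758 − 9 = 4.907758
x = r cos θ + √(L² − h²) = -5.619099 + √(42436.0 − 24.0861) = -5.619099 + 205.941530 = 200.322431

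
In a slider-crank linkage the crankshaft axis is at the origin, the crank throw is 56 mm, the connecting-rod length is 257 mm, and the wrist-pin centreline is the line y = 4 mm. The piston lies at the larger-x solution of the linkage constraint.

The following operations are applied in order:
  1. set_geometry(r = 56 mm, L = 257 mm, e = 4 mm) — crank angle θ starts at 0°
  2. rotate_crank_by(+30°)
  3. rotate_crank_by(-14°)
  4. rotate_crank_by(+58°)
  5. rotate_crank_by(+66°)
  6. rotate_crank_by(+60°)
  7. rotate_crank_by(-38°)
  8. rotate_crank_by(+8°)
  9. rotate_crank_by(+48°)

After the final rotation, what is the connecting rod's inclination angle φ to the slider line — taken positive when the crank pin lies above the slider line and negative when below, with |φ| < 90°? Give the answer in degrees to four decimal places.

set_geometry: r = 56 mm, L = 257 mm, e = 4 mm; θ ← 0°
rotate_crank_by(+30°): θ ← 0° +30° = 30°
rotate_crank_by(-14°): θ ← 30° -14° = 16°
rotate_crank_by(+58°): θ ← 16° +58° = 74°
rotate_crank_by(+66°): θ ← 74° +66° = 140°
rotate_crank_by(+60°): θ ← 140° +60° = 200°
rotate_crank_by(-38°): θ ← 200° -38° = 162°
rotate_crank_by(+8°): θ ← 162° +8° = 170°
rotate_crank_by(+48°): θ ← 170° +48° = 218°
crank pin P = (r cos θ, r sin θ) = (-44.128602, -34.477043)
h = r sin θ − e = -34.477043 − 4 = -38.477043
sin φ = h / L = -38.477043 / 257 = -0.14971612
φ = arcsin(-0.14971612) = -8.610476°

-8.6105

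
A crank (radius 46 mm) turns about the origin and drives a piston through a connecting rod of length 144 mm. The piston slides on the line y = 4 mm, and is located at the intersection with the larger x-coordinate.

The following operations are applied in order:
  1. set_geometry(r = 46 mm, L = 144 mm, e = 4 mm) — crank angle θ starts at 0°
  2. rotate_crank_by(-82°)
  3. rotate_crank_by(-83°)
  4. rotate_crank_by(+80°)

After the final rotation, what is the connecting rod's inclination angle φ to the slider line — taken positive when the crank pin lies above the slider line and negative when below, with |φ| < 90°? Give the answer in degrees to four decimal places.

-20.2433

set_geometry: r = 46 mm, L = 144 mm, e = 4 mm; θ ← 0°
rotate_crank_by(-82°): θ ← 0° -82° = -82°
rotate_crank_by(-83°): θ ← -82° -83° = -165°
rotate_crank_by(+80°): θ ← -165° +80° = -85°
crank pin P = (r cos θ, r sin θ) = (4.009164, -45.824956)
h = r sin θ − e = -45.824956 − 4 = -49.824956
sin φ = h / L = -49.824956 / 144 = -0.34600664
φ = arcsin(-0.34600664) = -20.243257°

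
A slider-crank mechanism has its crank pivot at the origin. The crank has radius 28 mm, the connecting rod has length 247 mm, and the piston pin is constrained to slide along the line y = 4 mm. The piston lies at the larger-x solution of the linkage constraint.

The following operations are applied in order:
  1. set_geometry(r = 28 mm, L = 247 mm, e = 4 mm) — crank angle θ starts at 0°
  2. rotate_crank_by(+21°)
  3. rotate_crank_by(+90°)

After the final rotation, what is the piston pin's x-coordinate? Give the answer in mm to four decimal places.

set_geometry: r = 28 mm, L = 247 mm, e = 4 mm; θ ← 0°
rotate_crank_by(+21°): θ ← 0° +21° = 21°
rotate_crank_by(+90°): θ ← 21° +90° = 111°
crank pin P = (r cos θ, r sin θ) = (-10.034303, 26.140252)
h = r sin θ − e = 26.140252 − 4 = 22.140252
x = r cos θ + √(L² − h²) = -10.034303 + √(61009.0 − 490.1908) = -10.034303 + 246.005710 = 235.971407

235.9714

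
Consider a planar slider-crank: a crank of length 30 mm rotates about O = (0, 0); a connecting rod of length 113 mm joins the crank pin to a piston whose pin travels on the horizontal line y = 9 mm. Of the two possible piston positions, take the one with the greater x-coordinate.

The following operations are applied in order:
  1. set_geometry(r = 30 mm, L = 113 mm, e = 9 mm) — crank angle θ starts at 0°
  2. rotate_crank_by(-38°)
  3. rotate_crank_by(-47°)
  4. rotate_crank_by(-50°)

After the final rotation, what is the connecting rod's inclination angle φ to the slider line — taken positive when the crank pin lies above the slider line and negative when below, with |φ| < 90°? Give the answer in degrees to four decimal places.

-15.5080

set_geometry: r = 30 mm, L = 113 mm, e = 9 mm; θ ← 0°
rotate_crank_by(-38°): θ ← 0° -38° = -38°
rotate_crank_by(-47°): θ ← -38° -47° = -85°
rotate_crank_by(-50°): θ ← -85° -50° = -135°
crank pin P = (r cos θ, r sin θ) = (-21.213203, -21.213203)
h = r sin θ − e = -21.213203 − 9 = -30.213203
sin φ = h / L = -30.213203 / 113 = -0.26737348
φ = arcsin(-0.26737348) = -15.508033°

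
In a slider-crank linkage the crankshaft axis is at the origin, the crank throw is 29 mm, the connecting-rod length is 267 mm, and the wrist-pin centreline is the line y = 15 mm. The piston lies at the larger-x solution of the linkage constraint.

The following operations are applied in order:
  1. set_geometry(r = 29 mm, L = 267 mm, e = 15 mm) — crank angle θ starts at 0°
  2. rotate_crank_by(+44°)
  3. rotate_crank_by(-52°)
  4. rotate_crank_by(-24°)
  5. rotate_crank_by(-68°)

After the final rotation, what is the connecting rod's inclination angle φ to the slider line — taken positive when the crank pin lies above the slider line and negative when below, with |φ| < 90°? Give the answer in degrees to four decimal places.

-9.3894

set_geometry: r = 29 mm, L = 267 mm, e = 15 mm; θ ← 0°
rotate_crank_by(+44°): θ ← 0° +44° = 44°
rotate_crank_by(-52°): θ ← 44° -52° = -8°
rotate_crank_by(-24°): θ ← -8° -24° = -32°
rotate_crank_by(-68°): θ ← -32° -68° = -100°
crank pin P = (r cos θ, r sin θ) = (-5.035797, -28.559425)
h = r sin θ − e = -28.559425 − 15 = -43.559425
sin φ = h / L = -43.559425 / 267 = -0.16314391
φ = arcsin(-0.16314391) = -9.389428°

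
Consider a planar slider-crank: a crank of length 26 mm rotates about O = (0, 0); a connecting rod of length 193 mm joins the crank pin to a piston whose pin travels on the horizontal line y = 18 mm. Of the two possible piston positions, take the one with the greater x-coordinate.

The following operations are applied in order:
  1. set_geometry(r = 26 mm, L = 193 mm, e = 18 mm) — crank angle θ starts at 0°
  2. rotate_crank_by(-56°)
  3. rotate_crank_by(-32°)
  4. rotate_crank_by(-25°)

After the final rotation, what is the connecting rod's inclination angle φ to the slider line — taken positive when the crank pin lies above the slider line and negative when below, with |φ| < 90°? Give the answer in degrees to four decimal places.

-12.5487

set_geometry: r = 26 mm, L = 193 mm, e = 18 mm; θ ← 0°
rotate_crank_by(-56°): θ ← 0° -56° = -56°
rotate_crank_by(-32°): θ ← -56° -32° = -88°
rotate_crank_by(-25°): θ ← -88° -25° = -113°
crank pin P = (r cos θ, r sin θ) = (-10.159009, -23.933126)
h = r sin θ − e = -23.933126 − 18 = -41.933126
sin φ = h / L = -41.933126 / 193 = -0.21727008
φ = arcsin(-0.21727008) = -12.548742°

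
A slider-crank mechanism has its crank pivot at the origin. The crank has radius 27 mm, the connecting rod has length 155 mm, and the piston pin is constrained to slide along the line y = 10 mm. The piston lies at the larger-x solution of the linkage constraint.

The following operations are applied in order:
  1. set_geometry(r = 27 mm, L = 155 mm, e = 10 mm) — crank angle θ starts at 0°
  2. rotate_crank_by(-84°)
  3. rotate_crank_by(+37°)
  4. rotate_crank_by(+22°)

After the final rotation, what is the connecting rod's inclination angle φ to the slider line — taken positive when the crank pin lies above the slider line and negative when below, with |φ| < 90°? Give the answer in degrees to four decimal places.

-7.9399

set_geometry: r = 27 mm, L = 155 mm, e = 10 mm; θ ← 0°
rotate_crank_by(-84°): θ ← 0° -84° = -84°
rotate_crank_by(+37°): θ ← -84° +37° = -47°
rotate_crank_by(+22°): θ ← -47° +22° = -25°
crank pin P = (r cos θ, r sin θ) = (24.470310, -11.410693)
h = r sin θ − e = -11.410693 − 10 = -21.410693
sin φ = h / L = -21.410693 / 155 = -0.13813350
φ = arcsin(-0.13813350) = -7.939855°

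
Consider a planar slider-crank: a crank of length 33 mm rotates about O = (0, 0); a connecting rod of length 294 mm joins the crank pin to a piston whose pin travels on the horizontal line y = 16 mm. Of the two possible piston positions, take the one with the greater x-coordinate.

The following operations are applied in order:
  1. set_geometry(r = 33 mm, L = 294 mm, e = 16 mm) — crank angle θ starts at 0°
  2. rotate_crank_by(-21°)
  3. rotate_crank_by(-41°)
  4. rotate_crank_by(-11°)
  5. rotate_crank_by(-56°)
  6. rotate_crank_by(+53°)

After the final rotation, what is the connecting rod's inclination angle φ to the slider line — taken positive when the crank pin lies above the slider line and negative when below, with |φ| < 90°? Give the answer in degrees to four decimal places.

-9.4004

set_geometry: r = 33 mm, L = 294 mm, e = 16 mm; θ ← 0°
rotate_crank_by(-21°): θ ← 0° -21° = -21°
rotate_crank_by(-41°): θ ← -21° -41° = -62°
rotate_crank_by(-11°): θ ← -62° -11° = -73°
rotate_crank_by(-56°): θ ← -73° -56° = -129°
rotate_crank_by(+53°): θ ← -129° +53° = -76°
crank pin P = (r cos θ, r sin θ) = (7.983423, -32.019759)
h = r sin θ − e = -32.019759 − 16 = -48.019759
sin φ = h / L = -48.019759 / 294 = -0.16333251
φ = arcsin(-0.16333251) = -9.400380°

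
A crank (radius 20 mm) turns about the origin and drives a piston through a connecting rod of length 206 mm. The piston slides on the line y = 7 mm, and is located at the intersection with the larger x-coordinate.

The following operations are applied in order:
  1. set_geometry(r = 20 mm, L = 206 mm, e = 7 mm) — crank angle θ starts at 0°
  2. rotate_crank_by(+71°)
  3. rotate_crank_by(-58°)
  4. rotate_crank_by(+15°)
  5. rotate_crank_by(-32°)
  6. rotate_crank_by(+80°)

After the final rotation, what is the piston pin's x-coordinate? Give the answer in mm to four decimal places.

210.4645

set_geometry: r = 20 mm, L = 206 mm, e = 7 mm; θ ← 0°
rotate_crank_by(+71°): θ ← 0° +71° = 71°
rotate_crank_by(-58°): θ ← 71° -58° = 13°
rotate_crank_by(+15°): θ ← 13° +15° = 28°
rotate_crank_by(-32°): θ ← 28° -32° = -4°
rotate_crank_by(+80°): θ ← -4° +80° = 76°
crank pin P = (r cos θ, r sin θ) = (4.838438, 19.405915)
h = r sin θ − e = 19.405915 − 7 = 12.405915
x = r cos θ + √(L² − h²) = 4.838438 + √(42436.0 − 153.9067) = 4.838438 + 205.626101 = 210.464539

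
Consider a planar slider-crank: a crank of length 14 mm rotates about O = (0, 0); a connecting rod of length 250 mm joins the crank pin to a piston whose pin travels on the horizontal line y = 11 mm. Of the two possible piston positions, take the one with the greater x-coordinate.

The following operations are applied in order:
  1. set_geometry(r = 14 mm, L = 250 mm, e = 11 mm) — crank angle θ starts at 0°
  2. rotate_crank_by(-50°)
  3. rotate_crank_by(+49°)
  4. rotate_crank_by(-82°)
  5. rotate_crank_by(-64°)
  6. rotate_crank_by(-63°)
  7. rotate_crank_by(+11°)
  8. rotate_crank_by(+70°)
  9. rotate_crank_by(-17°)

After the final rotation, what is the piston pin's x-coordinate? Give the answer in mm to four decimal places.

237.6834

set_geometry: r = 14 mm, L = 250 mm, e = 11 mm; θ ← 0°
rotate_crank_by(-50°): θ ← 0° -50° = -50°
rotate_crank_by(+49°): θ ← -50° +49° = -1°
rotate_crank_by(-82°): θ ← -1° -82° = -83°
rotate_crank_by(-64°): θ ← -83° -64° = -147°
rotate_crank_by(-63°): θ ← -147° -63° = -210°
rotate_crank_by(+11°): θ ← -210° +11° = -199°
rotate_crank_by(+70°): θ ← -199° +70° = -129°
rotate_crank_by(-17°): θ ← -129° -17° = -146°
crank pin P = (r cos θ, r sin θ) = (-11.606526, -7.828701)
h = r sin θ − e = -7.828701 − 11 = -18.828701
x = r cos θ + √(L² − h²) = -11.606526 + √(62500.0 − 354.5200) = -11.606526 + 249.289952 = 237.683426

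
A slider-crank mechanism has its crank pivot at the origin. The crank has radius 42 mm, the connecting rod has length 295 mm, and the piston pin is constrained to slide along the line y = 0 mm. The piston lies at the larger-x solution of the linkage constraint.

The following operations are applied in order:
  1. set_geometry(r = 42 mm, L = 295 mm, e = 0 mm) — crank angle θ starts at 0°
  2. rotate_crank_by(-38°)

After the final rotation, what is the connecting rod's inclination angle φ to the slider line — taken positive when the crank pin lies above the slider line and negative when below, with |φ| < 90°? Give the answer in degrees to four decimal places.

-5.0286

set_geometry: r = 42 mm, L = 295 mm, e = 0 mm; θ ← 0°
rotate_crank_by(-38°): θ ← 0° -38° = -38°
crank pin P = (r cos θ, r sin θ) = (33.096452, -25.857782)
h = r sin θ − e = -25.857782 − 0 = -25.857782
sin φ = h / L = -25.857782 / 295 = -0.08765350
φ = arcsin(-0.08765350) = -5.028629°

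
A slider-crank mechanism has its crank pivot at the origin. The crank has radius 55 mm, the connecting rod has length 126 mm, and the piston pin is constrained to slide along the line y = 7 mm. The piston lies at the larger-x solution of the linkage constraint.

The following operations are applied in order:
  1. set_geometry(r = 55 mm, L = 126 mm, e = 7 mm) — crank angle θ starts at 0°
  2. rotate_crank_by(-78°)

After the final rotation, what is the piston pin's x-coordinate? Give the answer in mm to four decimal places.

set_geometry: r = 55 mm, L = 126 mm, e = 7 mm; θ ← 0°
rotate_crank_by(-78°): θ ← 0° -78° = -78°
crank pin P = (r cos θ, r sin θ) = (11.435143, -53.798118)
h = r sin θ − e = -53.798118 − 7 = -60.798118
x = r cos θ + √(L² − h²) = 11.435143 + √(15876.0 − 3696.4112) = 11.435143 + 110.361175 = 121.796318

121.7963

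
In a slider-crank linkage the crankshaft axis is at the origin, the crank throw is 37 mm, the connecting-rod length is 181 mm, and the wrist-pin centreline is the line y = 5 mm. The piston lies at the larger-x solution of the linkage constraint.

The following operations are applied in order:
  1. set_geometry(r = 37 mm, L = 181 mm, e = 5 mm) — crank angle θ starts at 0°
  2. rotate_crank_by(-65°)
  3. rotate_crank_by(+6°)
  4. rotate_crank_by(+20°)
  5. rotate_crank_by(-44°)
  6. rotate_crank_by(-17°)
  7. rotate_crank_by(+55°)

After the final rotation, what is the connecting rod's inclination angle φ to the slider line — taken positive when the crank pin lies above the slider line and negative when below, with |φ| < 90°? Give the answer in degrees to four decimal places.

set_geometry: r = 37 mm, L = 181 mm, e = 5 mm; θ ← 0°
rotate_crank_by(-65°): θ ← 0° -65° = -65°
rotate_crank_by(+6°): θ ← -65° +6° = -59°
rotate_crank_by(+20°): θ ← -59° +20° = -39°
rotate_crank_by(-44°): θ ← -39° -44° = -83°
rotate_crank_by(-17°): θ ← -83° -17° = -100°
rotate_crank_by(+55°): θ ← -100° +55° = -45°
crank pin P = (r cos θ, r sin θ) = (26.162951, -26.162951)
h = r sin θ − e = -26.162951 − 5 = -31.162951
sin φ = h / L = -31.162951 / 181 = -0.17217100
φ = arcsin(-0.17217100) = -9.914070°

-9.9141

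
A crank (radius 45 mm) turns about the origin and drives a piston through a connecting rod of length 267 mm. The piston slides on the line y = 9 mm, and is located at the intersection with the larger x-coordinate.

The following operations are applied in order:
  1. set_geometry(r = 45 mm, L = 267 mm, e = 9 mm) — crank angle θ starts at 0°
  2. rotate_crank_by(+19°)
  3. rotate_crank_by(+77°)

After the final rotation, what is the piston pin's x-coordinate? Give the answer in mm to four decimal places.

set_geometry: r = 45 mm, L = 267 mm, e = 9 mm; θ ← 0°
rotate_crank_by(+19°): θ ← 0° +19° = 19°
rotate_crank_by(+77°): θ ← 19° +77° = 96°
crank pin P = (r cos θ, r sin θ) = (-4.703781, 44.753485)
h = r sin θ − e = 44.753485 − 9 = 35.753485
x = r cos θ + √(L² − h²) = -4.703781 + √(71289.0 − 1278.3117) = -4.703781 + 264.595329 = 259.891548

259.8915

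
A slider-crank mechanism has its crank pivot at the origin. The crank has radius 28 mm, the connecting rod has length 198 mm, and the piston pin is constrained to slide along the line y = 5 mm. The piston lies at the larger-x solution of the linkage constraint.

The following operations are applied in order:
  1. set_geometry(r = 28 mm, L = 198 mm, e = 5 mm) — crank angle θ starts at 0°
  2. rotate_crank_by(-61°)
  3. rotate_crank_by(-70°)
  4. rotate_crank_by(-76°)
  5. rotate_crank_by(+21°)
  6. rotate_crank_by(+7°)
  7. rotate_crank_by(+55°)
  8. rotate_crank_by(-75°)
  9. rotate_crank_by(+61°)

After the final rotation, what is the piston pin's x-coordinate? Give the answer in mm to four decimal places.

175.7641

set_geometry: r = 28 mm, L = 198 mm, e = 5 mm; θ ← 0°
rotate_crank_by(-61°): θ ← 0° -61° = -61°
rotate_crank_by(-70°): θ ← -61° -70° = -131°
rotate_crank_by(-76°): θ ← -131° -76° = -207°
rotate_crank_by(+21°): θ ← -207° +21° = -186°
rotate_crank_by(+7°): θ ← -186° +7° = -179°
rotate_crank_by(+55°): θ ← -179° +55° = -124°
rotate_crank_by(-75°): θ ← -124° -75° = -199°
rotate_crank_by(+61°): θ ← -199° +61° = -138°
crank pin P = (r cos θ, r sin θ) = (-20.808055, -18.735657)
h = r sin θ − e = -18.735657 − 5 = -23.735657
x = r cos θ + √(L² − h²) = -20.808055 + √(39204.0 − 563.3814) = -20.808055 + 196.572171 = 175.764116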